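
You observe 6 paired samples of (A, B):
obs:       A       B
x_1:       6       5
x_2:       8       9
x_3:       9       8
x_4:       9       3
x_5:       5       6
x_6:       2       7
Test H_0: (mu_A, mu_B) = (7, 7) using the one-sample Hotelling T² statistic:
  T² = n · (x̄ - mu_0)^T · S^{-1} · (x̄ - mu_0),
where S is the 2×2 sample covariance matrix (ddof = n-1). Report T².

Step 1 — sample mean vector:
  mean(A) = (6 + 8 + 9 + 9 + 5 + 2) / 6 = 39/6 = 6.5
  mean(B) = (5 + 9 + 8 + 3 + 6 + 7) / 6 = 38/6 = 6.3333
  x̄ = (6.5, 6.3333),  deviation x̄ - mu_0 = (6.5, 6.3333) - (7, 7) = (-0.5, -0.6667).

Step 2 — sample covariance matrix, S[i,j] = (1/(n-1)) · Σ_k (x_{k,i} - mean_i) · (x_{k,j} - mean_j), divisor n-1 = 5:
  S[A,A] = ((-0.5)·(-0.5) + (1.5)·(1.5) + (2.5)·(2.5) + (2.5)·(2.5) + (-1.5)·(-1.5) + (-4.5)·(-4.5)) / 5 = 37.5/5 = 7.5
  S[A,B] = ((-0.5)·(-1.3333) + (1.5)·(2.6667) + (2.5)·(1.6667) + (2.5)·(-3.3333) + (-1.5)·(-0.3333) + (-4.5)·(0.6667)) / 5 = -2/5 = -0.4
  S[B,B] = ((-1.3333)·(-1.3333) + (2.6667)·(2.6667) + (1.6667)·(1.6667) + (-3.3333)·(-3.3333) + (-0.3333)·(-0.3333) + (0.6667)·(0.6667)) / 5 = 23.3333/5 = 4.6667
  S = [[7.5, -0.4],
 [-0.4, 4.6667]].

Step 3 — invert S. det(S) = 7.5·4.6667 - (-0.4)² = 34.84.
  S^{-1} = (1/det) · [[d, -b], [-b, a]] = [[0.1339, 0.0115],
 [0.0115, 0.2153]].

Step 4 — quadratic form (x̄ - mu_0)^T · S^{-1} · (x̄ - mu_0):
  S^{-1} · (x̄ - mu_0) = (-0.0746, -0.1493),
  (x̄ - mu_0)^T · [...] = (-0.5)·(-0.0746) + (-0.6667)·(-0.1493) = 0.1368.

Step 5 — scale by n: T² = 6 · 0.1368 = 0.8209.

T² ≈ 0.8209


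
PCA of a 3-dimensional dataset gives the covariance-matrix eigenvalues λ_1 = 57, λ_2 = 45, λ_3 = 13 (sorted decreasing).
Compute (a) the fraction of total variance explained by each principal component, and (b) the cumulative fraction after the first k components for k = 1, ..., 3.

Step 1 — total variance = trace(Sigma) = Σ λ_i = 57 + 45 + 13 = 115.

Step 2 — fraction explained by component i = λ_i / Σ λ:
  PC1: 57/115 = 0.4957
  PC2: 45/115 = 0.3913
  PC3: 13/115 = 0.113

Step 3 — cumulative fraction after k components = (λ_1 + ... + λ_k) / Σ λ:
  k = 1: 57/115 = 0.4957
  k = 2: (57 + 45)/115 = 102/115 = 0.887
  k = 3: (57 + 45 + 13)/115 = 115/115 = 1

Summary (fraction, with percent):

explained: PC1 0.4957 (49.57%), PC2 0.3913 (39.13%), PC3 0.113 (11.3%);  cumulative: 0.4957, 0.887, 1


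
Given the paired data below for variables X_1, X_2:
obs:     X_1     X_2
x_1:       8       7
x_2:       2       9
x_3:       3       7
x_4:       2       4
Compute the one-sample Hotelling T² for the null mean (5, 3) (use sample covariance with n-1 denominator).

Step 1 — sample mean vector:
  mean(X_1) = (8 + 2 + 3 + 2) / 4 = 15/4 = 3.75
  mean(X_2) = (7 + 9 + 7 + 4) / 4 = 27/4 = 6.75
  x̄ = (3.75, 6.75),  deviation x̄ - mu_0 = (3.75, 6.75) - (5, 3) = (-1.25, 3.75).

Step 2 — sample covariance matrix, S[i,j] = (1/(n-1)) · Σ_k (x_{k,i} - mean_i) · (x_{k,j} - mean_j), divisor n-1 = 3:
  S[X_1,X_1] = ((4.25)·(4.25) + (-1.75)·(-1.75) + (-0.75)·(-0.75) + (-1.75)·(-1.75)) / 3 = 24.75/3 = 8.25
  S[X_1,X_2] = ((4.25)·(0.25) + (-1.75)·(2.25) + (-0.75)·(0.25) + (-1.75)·(-2.75)) / 3 = 1.75/3 = 0.5833
  S[X_2,X_2] = ((0.25)·(0.25) + (2.25)·(2.25) + (0.25)·(0.25) + (-2.75)·(-2.75)) / 3 = 12.75/3 = 4.25
  S = [[8.25, 0.5833],
 [0.5833, 4.25]].

Step 3 — invert S. det(S) = 8.25·4.25 - (0.5833)² = 34.7222.
  S^{-1} = (1/det) · [[d, -b], [-b, a]] = [[0.1224, -0.0168],
 [-0.0168, 0.2376]].

Step 4 — quadratic form (x̄ - mu_0)^T · S^{-1} · (x̄ - mu_0):
  S^{-1} · (x̄ - mu_0) = (-0.216, 0.912),
  (x̄ - mu_0)^T · [...] = (-1.25)·(-0.216) + (3.75)·(0.912) = 3.69.

Step 5 — scale by n: T² = 4 · 3.69 = 14.76.

T² ≈ 14.76


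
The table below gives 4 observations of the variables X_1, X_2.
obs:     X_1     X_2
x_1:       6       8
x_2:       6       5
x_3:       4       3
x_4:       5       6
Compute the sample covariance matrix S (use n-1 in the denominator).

Step 1 — column means:
  mean(X_1) = (6 + 6 + 4 + 5) / 4 = 21/4 = 5.25
  mean(X_2) = (8 + 5 + 3 + 6) / 4 = 22/4 = 5.5

Step 2 — sample covariance S[i,j] = (1/(n-1)) · Σ_k (x_{k,i} - mean_i) · (x_{k,j} - mean_j), with n-1 = 3.
  S[X_1,X_1] = ((0.75)·(0.75) + (0.75)·(0.75) + (-1.25)·(-1.25) + (-0.25)·(-0.25)) / 3 = 2.75/3 = 0.9167
  S[X_1,X_2] = ((0.75)·(2.5) + (0.75)·(-0.5) + (-1.25)·(-2.5) + (-0.25)·(0.5)) / 3 = 4.5/3 = 1.5
  S[X_2,X_2] = ((2.5)·(2.5) + (-0.5)·(-0.5) + (-2.5)·(-2.5) + (0.5)·(0.5)) / 3 = 13/3 = 4.3333

S is symmetric (S[j,i] = S[i,j]). Assembling:

S = [[0.9167, 1.5],
 [1.5, 4.3333]]


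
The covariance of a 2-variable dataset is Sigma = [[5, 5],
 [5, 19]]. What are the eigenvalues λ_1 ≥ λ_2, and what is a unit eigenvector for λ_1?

Step 1 — characteristic polynomial of 2×2 Sigma:
  det(Sigma - λI) = λ² - trace · λ + det = 0.
  trace = 5 + 19 = 24, det = 5·19 - (5)² = 70.
Step 2 — discriminant:
  Δ = trace² - 4·det = 576 - 280 = 296.
Step 3 — eigenvalues:
  λ = (trace ± √Δ)/2 = (24 ± 17.2047)/2,
  λ_1 = 20.6023,  λ_2 = 3.3977.

Step 4 — unit eigenvector for λ_1: solve (Sigma - λ_1 I)v = 0. First row:
  (5 - 20.6023)·v_x + (5)·v_y = 0, i.e. (-15.6023)·v_x + (5)·v_y = 0,
  so v ∝ (b, λ_1 - a) = (5, 15.6023) = u.
  ||u|| = √((5)² + (15.6023)²) = √(268.4326) ≈ 16.3839,
  v_1 = u/||u|| ≈ (0.3052, 0.9523) (||v_1|| = 1).

λ_1 = 20.6023,  λ_2 = 3.3977;  v_1 ≈ (0.3052, 0.9523)


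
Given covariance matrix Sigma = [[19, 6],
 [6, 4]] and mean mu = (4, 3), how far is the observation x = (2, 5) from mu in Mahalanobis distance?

Step 1 — centre the observation: (x - mu) = (-2, 2).

Step 2 — invert Sigma. det(Sigma) = 19·4 - (6)² = 40.
  Sigma^{-1} = (1/det) · [[d, -b], [-b, a]] = [[0.1, -0.15],
 [-0.15, 0.475]].

Step 3 — form the quadratic (x - mu)^T · Sigma^{-1} · (x - mu):
  Sigma^{-1} · (x - mu) = (-0.5, 1.25).
  (x - mu)^T · [Sigma^{-1} · (x - mu)] = (-2)·(-0.5) + (2)·(1.25) = 3.5.

Step 4 — take square root: d = √(3.5) ≈ 1.8708.

d(x, mu) = √(3.5) ≈ 1.8708


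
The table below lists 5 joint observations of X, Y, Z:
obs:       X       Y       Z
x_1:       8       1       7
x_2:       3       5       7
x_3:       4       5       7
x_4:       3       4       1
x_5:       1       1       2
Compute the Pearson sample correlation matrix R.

Step 1 — column means:
  mean(X) = (8 + 3 + 4 + 3 + 1) / 5 = 19/5 = 3.8
  mean(Y) = (1 + 5 + 5 + 4 + 1) / 5 = 16/5 = 3.2
  mean(Z) = (7 + 7 + 7 + 1 + 2) / 5 = 24/5 = 4.8

Step 2 — sample variances and covariances s[i,j] = (1/(n-1)) · Σ_k (x_{k,i} - mean_i) · (x_{k,j} - mean_j), with n-1 = 4:
  s[X,X] = ((4.2)·(4.2) + (-0.8)·(-0.8) + (0.2)·(0.2) + (-0.8)·(-0.8) + (-2.8)·(-2.8)) / 4 = 26.8/4 = 6.7
  s[X,Y] = ((4.2)·(-2.2) + (-0.8)·(1.8) + (0.2)·(1.8) + (-0.8)·(0.8) + (-2.8)·(-2.2)) / 4 = -4.8/4 = -1.2
  s[X,Z] = ((4.2)·(2.2) + (-0.8)·(2.2) + (0.2)·(2.2) + (-0.8)·(-3.8) + (-2.8)·(-2.8)) / 4 = 18.8/4 = 4.7
  s[Y,Y] = ((-2.2)·(-2.2) + (1.8)·(1.8) + (1.8)·(1.8) + (0.8)·(0.8) + (-2.2)·(-2.2)) / 4 = 16.8/4 = 4.2
  s[Y,Z] = ((-2.2)·(2.2) + (1.8)·(2.2) + (1.8)·(2.2) + (0.8)·(-3.8) + (-2.2)·(-2.8)) / 4 = 6.2/4 = 1.55
  s[Z,Z] = ((2.2)·(2.2) + (2.2)·(2.2) + (2.2)·(2.2) + (-3.8)·(-3.8) + (-2.8)·(-2.8)) / 4 = 36.8/4 = 9.2
  Sample standard deviations s_i = √(s[i,i]):
  s(X) = √(6.7) = 2.5884
  s(Y) = √(4.2) = 2.0494
  s(Z) = √(9.2) = 3.0332

Step 3 — r_{ij} = s_{ij} / (s_i · s_j):
  r[X,X] = 1 (diagonal).
  r[X,Y] = -1.2 / (2.5884 · 2.0494) = -1.2 / 5.3047 = -0.2262
  r[X,Z] = 4.7 / (2.5884 · 3.0332) = 4.7 / 7.8511 = 0.5986
  r[Y,Y] = 1 (diagonal).
  r[Y,Z] = 1.55 / (2.0494 · 3.0332) = 1.55 / 6.2161 = 0.2494
  r[Z,Z] = 1 (diagonal).

R is symmetric with unit diagonal. Assembling:

R = [[1, -0.2262, 0.5986],
 [-0.2262, 1, 0.2494],
 [0.5986, 0.2494, 1]]


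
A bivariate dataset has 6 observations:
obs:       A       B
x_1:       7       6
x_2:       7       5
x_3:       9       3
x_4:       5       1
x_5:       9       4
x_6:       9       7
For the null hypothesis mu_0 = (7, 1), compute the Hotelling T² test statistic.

Step 1 — sample mean vector:
  mean(A) = (7 + 7 + 9 + 5 + 9 + 9) / 6 = 46/6 = 7.6667
  mean(B) = (6 + 5 + 3 + 1 + 4 + 7) / 6 = 26/6 = 4.3333
  x̄ = (7.6667, 4.3333),  deviation x̄ - mu_0 = (7.6667, 4.3333) - (7, 1) = (0.6667, 3.3333).

Step 2 — sample covariance matrix, S[i,j] = (1/(n-1)) · Σ_k (x_{k,i} - mean_i) · (x_{k,j} - mean_j), divisor n-1 = 5:
  S[A,A] = ((-0.6667)·(-0.6667) + (-0.6667)·(-0.6667) + (1.3333)·(1.3333) + (-2.6667)·(-2.6667) + (1.3333)·(1.3333) + (1.3333)·(1.3333)) / 5 = 13.3333/5 = 2.6667
  S[A,B] = ((-0.6667)·(1.6667) + (-0.6667)·(0.6667) + (1.3333)·(-1.3333) + (-2.6667)·(-3.3333) + (1.3333)·(-0.3333) + (1.3333)·(2.6667)) / 5 = 8.6667/5 = 1.7333
  S[B,B] = ((1.6667)·(1.6667) + (0.6667)·(0.6667) + (-1.3333)·(-1.3333) + (-3.3333)·(-3.3333) + (-0.3333)·(-0.3333) + (2.6667)·(2.6667)) / 5 = 23.3333/5 = 4.6667
  S = [[2.6667, 1.7333],
 [1.7333, 4.6667]].

Step 3 — invert S. det(S) = 2.6667·4.6667 - (1.7333)² = 9.44.
  S^{-1} = (1/det) · [[d, -b], [-b, a]] = [[0.4944, -0.1836],
 [-0.1836, 0.2825]].

Step 4 — quadratic form (x̄ - mu_0)^T · S^{-1} · (x̄ - mu_0):
  S^{-1} · (x̄ - mu_0) = (-0.2825, 0.8192),
  (x̄ - mu_0)^T · [...] = (0.6667)·(-0.2825) + (3.3333)·(0.8192) = 2.5424.

Step 5 — scale by n: T² = 6 · 2.5424 = 15.2542.

T² ≈ 15.2542


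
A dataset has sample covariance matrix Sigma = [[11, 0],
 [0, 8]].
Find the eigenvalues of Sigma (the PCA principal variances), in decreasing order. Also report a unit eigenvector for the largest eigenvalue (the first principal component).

Step 1 — characteristic polynomial of 2×2 Sigma:
  det(Sigma - λI) = λ² - trace · λ + det = 0.
  trace = 11 + 8 = 19, det = 11·8 - (0)² = 88.
Step 2 — discriminant:
  Δ = trace² - 4·det = 361 - 352 = 9.
Step 3 — eigenvalues:
  λ = (trace ± √Δ)/2 = (19 ± 3)/2,
  λ_1 = 11,  λ_2 = 8.

Step 4 — unit eigenvector for λ_1: Sigma is diagonal, so its eigenvectors are the coordinate axes. λ_1 = 11 is the diagonal entry on the first coordinate axis, hence
  v_1 = (1, 0) (||v_1|| = 1).

λ_1 = 11,  λ_2 = 8;  v_1 ≈ (1, 0)


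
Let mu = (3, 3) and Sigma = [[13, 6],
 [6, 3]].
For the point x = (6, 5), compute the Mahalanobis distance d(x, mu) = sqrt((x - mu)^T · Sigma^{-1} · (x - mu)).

Step 1 — centre the observation: (x - mu) = (3, 2).

Step 2 — invert Sigma. det(Sigma) = 13·3 - (6)² = 3.
  Sigma^{-1} = (1/det) · [[d, -b], [-b, a]] = [[1, -2],
 [-2, 4.3333]].

Step 3 — form the quadratic (x - mu)^T · Sigma^{-1} · (x - mu):
  Sigma^{-1} · (x - mu) = (-1, 2.6667).
  (x - mu)^T · [Sigma^{-1} · (x - mu)] = (3)·(-1) + (2)·(2.6667) = 2.3333.

Step 4 — take square root: d = √(2.3333) ≈ 1.5275.

d(x, mu) = √(2.3333) ≈ 1.5275


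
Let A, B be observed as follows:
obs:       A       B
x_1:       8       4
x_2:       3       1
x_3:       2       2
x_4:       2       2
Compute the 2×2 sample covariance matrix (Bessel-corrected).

Step 1 — column means:
  mean(A) = (8 + 3 + 2 + 2) / 4 = 15/4 = 3.75
  mean(B) = (4 + 1 + 2 + 2) / 4 = 9/4 = 2.25

Step 2 — sample covariance S[i,j] = (1/(n-1)) · Σ_k (x_{k,i} - mean_i) · (x_{k,j} - mean_j), with n-1 = 3.
  S[A,A] = ((4.25)·(4.25) + (-0.75)·(-0.75) + (-1.75)·(-1.75) + (-1.75)·(-1.75)) / 3 = 24.75/3 = 8.25
  S[A,B] = ((4.25)·(1.75) + (-0.75)·(-1.25) + (-1.75)·(-0.25) + (-1.75)·(-0.25)) / 3 = 9.25/3 = 3.0833
  S[B,B] = ((1.75)·(1.75) + (-1.25)·(-1.25) + (-0.25)·(-0.25) + (-0.25)·(-0.25)) / 3 = 4.75/3 = 1.5833

S is symmetric (S[j,i] = S[i,j]). Assembling:

S = [[8.25, 3.0833],
 [3.0833, 1.5833]]


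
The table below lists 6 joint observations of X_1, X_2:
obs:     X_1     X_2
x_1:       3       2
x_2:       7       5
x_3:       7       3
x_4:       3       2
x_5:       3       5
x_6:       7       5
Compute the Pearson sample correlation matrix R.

Step 1 — column means:
  mean(X_1) = (3 + 7 + 7 + 3 + 3 + 7) / 6 = 30/6 = 5
  mean(X_2) = (2 + 5 + 3 + 2 + 5 + 5) / 6 = 22/6 = 3.6667

Step 2 — sample variances and covariances s[i,j] = (1/(n-1)) · Σ_k (x_{k,i} - mean_i) · (x_{k,j} - mean_j), with n-1 = 5:
  s[X_1,X_1] = ((-2)·(-2) + (2)·(2) + (2)·(2) + (-2)·(-2) + (-2)·(-2) + (2)·(2)) / 5 = 24/5 = 4.8
  s[X_1,X_2] = ((-2)·(-1.6667) + (2)·(1.3333) + (2)·(-0.6667) + (-2)·(-1.6667) + (-2)·(1.3333) + (2)·(1.3333)) / 5 = 8/5 = 1.6
  s[X_2,X_2] = ((-1.6667)·(-1.6667) + (1.3333)·(1.3333) + (-0.6667)·(-0.6667) + (-1.6667)·(-1.6667) + (1.3333)·(1.3333) + (1.3333)·(1.3333)) / 5 = 11.3333/5 = 2.2667
  Sample standard deviations s_i = √(s[i,i]):
  s(X_1) = √(4.8) = 2.1909
  s(X_2) = √(2.2667) = 1.5055

Step 3 — r_{ij} = s_{ij} / (s_i · s_j):
  r[X_1,X_1] = 1 (diagonal).
  r[X_1,X_2] = 1.6 / (2.1909 · 1.5055) = 1.6 / 3.2985 = 0.4851
  r[X_2,X_2] = 1 (diagonal).

R is symmetric with unit diagonal. Assembling:

R = [[1, 0.4851],
 [0.4851, 1]]


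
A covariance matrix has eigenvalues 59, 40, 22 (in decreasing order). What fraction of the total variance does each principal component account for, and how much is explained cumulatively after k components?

Step 1 — total variance = trace(Sigma) = Σ λ_i = 59 + 40 + 22 = 121.

Step 2 — fraction explained by component i = λ_i / Σ λ:
  PC1: 59/121 = 0.4876
  PC2: 40/121 = 0.3306
  PC3: 22/121 = 0.1818

Step 3 — cumulative fraction after k components = (λ_1 + ... + λ_k) / Σ λ:
  k = 1: 59/121 = 0.4876
  k = 2: (59 + 40)/121 = 99/121 = 0.8182
  k = 3: (59 + 40 + 22)/121 = 121/121 = 1

Summary (fraction, with percent):

explained: PC1 0.4876 (48.76%), PC2 0.3306 (33.06%), PC3 0.1818 (18.18%);  cumulative: 0.4876, 0.8182, 1


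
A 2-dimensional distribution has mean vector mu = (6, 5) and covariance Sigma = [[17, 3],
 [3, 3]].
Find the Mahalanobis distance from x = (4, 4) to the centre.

Step 1 — centre the observation: (x - mu) = (-2, -1).

Step 2 — invert Sigma. det(Sigma) = 17·3 - (3)² = 42.
  Sigma^{-1} = (1/det) · [[d, -b], [-b, a]] = [[0.0714, -0.0714],
 [-0.0714, 0.4048]].

Step 3 — form the quadratic (x - mu)^T · Sigma^{-1} · (x - mu):
  Sigma^{-1} · (x - mu) = (-0.0714, -0.2619).
  (x - mu)^T · [Sigma^{-1} · (x - mu)] = (-2)·(-0.0714) + (-1)·(-0.2619) = 0.4048.

Step 4 — take square root: d = √(0.4048) ≈ 0.6362.

d(x, mu) = √(0.4048) ≈ 0.6362


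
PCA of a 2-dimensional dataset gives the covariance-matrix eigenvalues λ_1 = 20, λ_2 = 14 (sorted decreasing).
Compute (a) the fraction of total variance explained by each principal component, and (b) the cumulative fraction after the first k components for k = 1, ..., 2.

Step 1 — total variance = trace(Sigma) = Σ λ_i = 20 + 14 = 34.

Step 2 — fraction explained by component i = λ_i / Σ λ:
  PC1: 20/34 = 0.5882
  PC2: 14/34 = 0.4118

Step 3 — cumulative fraction after k components = (λ_1 + ... + λ_k) / Σ λ:
  k = 1: 20/34 = 0.5882
  k = 2: (20 + 14)/34 = 34/34 = 1

Summary (fraction, with percent):

explained: PC1 0.5882 (58.82%), PC2 0.4118 (41.18%);  cumulative: 0.5882, 1


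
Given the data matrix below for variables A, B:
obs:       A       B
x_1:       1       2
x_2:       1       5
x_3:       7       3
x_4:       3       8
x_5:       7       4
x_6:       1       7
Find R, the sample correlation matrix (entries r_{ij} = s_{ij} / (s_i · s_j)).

Step 1 — column means:
  mean(A) = (1 + 1 + 7 + 3 + 7 + 1) / 6 = 20/6 = 3.3333
  mean(B) = (2 + 5 + 3 + 8 + 4 + 7) / 6 = 29/6 = 4.8333

Step 2 — sample variances and covariances s[i,j] = (1/(n-1)) · Σ_k (x_{k,i} - mean_i) · (x_{k,j} - mean_j), with n-1 = 5:
  s[A,A] = ((-2.3333)·(-2.3333) + (-2.3333)·(-2.3333) + (3.6667)·(3.6667) + (-0.3333)·(-0.3333) + (3.6667)·(3.6667) + (-2.3333)·(-2.3333)) / 5 = 43.3333/5 = 8.6667
  s[A,B] = ((-2.3333)·(-2.8333) + (-2.3333)·(0.1667) + (3.6667)·(-1.8333) + (-0.3333)·(3.1667) + (3.6667)·(-0.8333) + (-2.3333)·(2.1667)) / 5 = -9.6667/5 = -1.9333
  s[B,B] = ((-2.8333)·(-2.8333) + (0.1667)·(0.1667) + (-1.8333)·(-1.8333) + (3.1667)·(3.1667) + (-0.8333)·(-0.8333) + (2.1667)·(2.1667)) / 5 = 26.8333/5 = 5.3667
  Sample standard deviations s_i = √(s[i,i]):
  s(A) = √(8.6667) = 2.9439
  s(B) = √(5.3667) = 2.3166

Step 3 — r_{ij} = s_{ij} / (s_i · s_j):
  r[A,A] = 1 (diagonal).
  r[A,B] = -1.9333 / (2.9439 · 2.3166) = -1.9333 / 6.8199 = -0.2835
  r[B,B] = 1 (diagonal).

R is symmetric with unit diagonal. Assembling:

R = [[1, -0.2835],
 [-0.2835, 1]]


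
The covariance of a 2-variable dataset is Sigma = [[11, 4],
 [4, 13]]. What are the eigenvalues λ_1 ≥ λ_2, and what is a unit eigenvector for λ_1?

Step 1 — characteristic polynomial of 2×2 Sigma:
  det(Sigma - λI) = λ² - trace · λ + det = 0.
  trace = 11 + 13 = 24, det = 11·13 - (4)² = 127.
Step 2 — discriminant:
  Δ = trace² - 4·det = 576 - 508 = 68.
Step 3 — eigenvalues:
  λ = (trace ± √Δ)/2 = (24 ± 8.2462)/2,
  λ_1 = 16.1231,  λ_2 = 7.8769.

Step 4 — unit eigenvector for λ_1: solve (Sigma - λ_1 I)v = 0. First row:
  (11 - 16.1231)·v_x + (4)·v_y = 0, i.e. (-5.1231)·v_x + (4)·v_y = 0,
  so v ∝ (b, λ_1 - a) = (4, 5.1231) = u.
  ||u|| = √((4)² + (5.1231)²) = √(42.2462) ≈ 6.4997,
  v_1 = u/||u|| ≈ (0.6154, 0.7882) (||v_1|| = 1).

λ_1 = 16.1231,  λ_2 = 7.8769;  v_1 ≈ (0.6154, 0.7882)


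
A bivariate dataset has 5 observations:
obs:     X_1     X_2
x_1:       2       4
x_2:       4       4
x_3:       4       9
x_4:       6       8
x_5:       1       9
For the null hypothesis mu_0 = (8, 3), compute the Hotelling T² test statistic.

Step 1 — sample mean vector:
  mean(X_1) = (2 + 4 + 4 + 6 + 1) / 5 = 17/5 = 3.4
  mean(X_2) = (4 + 4 + 9 + 8 + 9) / 5 = 34/5 = 6.8
  x̄ = (3.4, 6.8),  deviation x̄ - mu_0 = (3.4, 6.8) - (8, 3) = (-4.6, 3.8).

Step 2 — sample covariance matrix, S[i,j] = (1/(n-1)) · Σ_k (x_{k,i} - mean_i) · (x_{k,j} - mean_j), divisor n-1 = 4:
  S[X_1,X_1] = ((-1.4)·(-1.4) + (0.6)·(0.6) + (0.6)·(0.6) + (2.6)·(2.6) + (-2.4)·(-2.4)) / 4 = 15.2/4 = 3.8
  S[X_1,X_2] = ((-1.4)·(-2.8) + (0.6)·(-2.8) + (0.6)·(2.2) + (2.6)·(1.2) + (-2.4)·(2.2)) / 4 = 1.4/4 = 0.35
  S[X_2,X_2] = ((-2.8)·(-2.8) + (-2.8)·(-2.8) + (2.2)·(2.2) + (1.2)·(1.2) + (2.2)·(2.2)) / 4 = 26.8/4 = 6.7
  S = [[3.8, 0.35],
 [0.35, 6.7]].

Step 3 — invert S. det(S) = 3.8·6.7 - (0.35)² = 25.3375.
  S^{-1} = (1/det) · [[d, -b], [-b, a]] = [[0.2644, -0.0138],
 [-0.0138, 0.15]].

Step 4 — quadratic form (x̄ - mu_0)^T · S^{-1} · (x̄ - mu_0):
  S^{-1} · (x̄ - mu_0) = (-1.2689, 0.6334),
  (x̄ - mu_0)^T · [...] = (-4.6)·(-1.2689) + (3.8)·(0.6334) = 8.2439.

Step 5 — scale by n: T² = 5 · 8.2439 = 41.2195.

T² ≈ 41.2195


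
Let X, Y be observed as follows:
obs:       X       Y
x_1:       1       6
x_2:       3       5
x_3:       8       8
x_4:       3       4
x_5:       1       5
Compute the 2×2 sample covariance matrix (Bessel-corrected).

Step 1 — column means:
  mean(X) = (1 + 3 + 8 + 3 + 1) / 5 = 16/5 = 3.2
  mean(Y) = (6 + 5 + 8 + 4 + 5) / 5 = 28/5 = 5.6

Step 2 — sample covariance S[i,j] = (1/(n-1)) · Σ_k (x_{k,i} - mean_i) · (x_{k,j} - mean_j), with n-1 = 4.
  S[X,X] = ((-2.2)·(-2.2) + (-0.2)·(-0.2) + (4.8)·(4.8) + (-0.2)·(-0.2) + (-2.2)·(-2.2)) / 4 = 32.8/4 = 8.2
  S[X,Y] = ((-2.2)·(0.4) + (-0.2)·(-0.6) + (4.8)·(2.4) + (-0.2)·(-1.6) + (-2.2)·(-0.6)) / 4 = 12.4/4 = 3.1
  S[Y,Y] = ((0.4)·(0.4) + (-0.6)·(-0.6) + (2.4)·(2.4) + (-1.6)·(-1.6) + (-0.6)·(-0.6)) / 4 = 9.2/4 = 2.3

S is symmetric (S[j,i] = S[i,j]). Assembling:

S = [[8.2, 3.1],
 [3.1, 2.3]]


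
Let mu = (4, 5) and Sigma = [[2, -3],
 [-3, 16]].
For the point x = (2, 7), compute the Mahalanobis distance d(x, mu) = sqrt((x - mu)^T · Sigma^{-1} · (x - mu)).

Step 1 — centre the observation: (x - mu) = (-2, 2).

Step 2 — invert Sigma. det(Sigma) = 2·16 - (-3)² = 23.
  Sigma^{-1} = (1/det) · [[d, -b], [-b, a]] = [[0.6957, 0.1304],
 [0.1304, 0.087]].

Step 3 — form the quadratic (x - mu)^T · Sigma^{-1} · (x - mu):
  Sigma^{-1} · (x - mu) = (-1.1304, -0.087).
  (x - mu)^T · [Sigma^{-1} · (x - mu)] = (-2)·(-1.1304) + (2)·(-0.087) = 2.087.

Step 4 — take square root: d = √(2.087) ≈ 1.4446.

d(x, mu) = √(2.087) ≈ 1.4446


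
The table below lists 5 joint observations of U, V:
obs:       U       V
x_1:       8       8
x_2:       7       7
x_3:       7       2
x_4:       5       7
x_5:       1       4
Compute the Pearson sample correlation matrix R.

Step 1 — column means:
  mean(U) = (8 + 7 + 7 + 5 + 1) / 5 = 28/5 = 5.6
  mean(V) = (8 + 7 + 2 + 7 + 4) / 5 = 28/5 = 5.6

Step 2 — sample variances and covariances s[i,j] = (1/(n-1)) · Σ_k (x_{k,i} - mean_i) · (x_{k,j} - mean_j), with n-1 = 4:
  s[U,U] = ((2.4)·(2.4) + (1.4)·(1.4) + (1.4)·(1.4) + (-0.6)·(-0.6) + (-4.6)·(-4.6)) / 4 = 31.2/4 = 7.8
  s[U,V] = ((2.4)·(2.4) + (1.4)·(1.4) + (1.4)·(-3.6) + (-0.6)·(1.4) + (-4.6)·(-1.6)) / 4 = 9.2/4 = 2.3
  s[V,V] = ((2.4)·(2.4) + (1.4)·(1.4) + (-3.6)·(-3.6) + (1.4)·(1.4) + (-1.6)·(-1.6)) / 4 = 25.2/4 = 6.3
  Sample standard deviations s_i = √(s[i,i]):
  s(U) = √(7.8) = 2.7928
  s(V) = √(6.3) = 2.51

Step 3 — r_{ij} = s_{ij} / (s_i · s_j):
  r[U,U] = 1 (diagonal).
  r[U,V] = 2.3 / (2.7928 · 2.51) = 2.3 / 7.01 = 0.3281
  r[V,V] = 1 (diagonal).

R is symmetric with unit diagonal. Assembling:

R = [[1, 0.3281],
 [0.3281, 1]]


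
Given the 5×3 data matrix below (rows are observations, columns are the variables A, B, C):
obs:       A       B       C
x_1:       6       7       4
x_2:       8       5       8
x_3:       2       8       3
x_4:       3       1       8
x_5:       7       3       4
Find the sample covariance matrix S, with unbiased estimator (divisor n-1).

Step 1 — column means:
  mean(A) = (6 + 8 + 2 + 3 + 7) / 5 = 26/5 = 5.2
  mean(B) = (7 + 5 + 8 + 1 + 3) / 5 = 24/5 = 4.8
  mean(C) = (4 + 8 + 3 + 8 + 4) / 5 = 27/5 = 5.4

Step 2 — sample covariance S[i,j] = (1/(n-1)) · Σ_k (x_{k,i} - mean_i) · (x_{k,j} - mean_j), with n-1 = 4.
  S[A,A] = ((0.8)·(0.8) + (2.8)·(2.8) + (-3.2)·(-3.2) + (-2.2)·(-2.2) + (1.8)·(1.8)) / 4 = 26.8/4 = 6.7
  S[A,B] = ((0.8)·(2.2) + (2.8)·(0.2) + (-3.2)·(3.2) + (-2.2)·(-3.8) + (1.8)·(-1.8)) / 4 = -2.8/4 = -0.7
  S[A,C] = ((0.8)·(-1.4) + (2.8)·(2.6) + (-3.2)·(-2.4) + (-2.2)·(2.6) + (1.8)·(-1.4)) / 4 = 5.6/4 = 1.4
  S[B,B] = ((2.2)·(2.2) + (0.2)·(0.2) + (3.2)·(3.2) + (-3.8)·(-3.8) + (-1.8)·(-1.8)) / 4 = 32.8/4 = 8.2
  S[B,C] = ((2.2)·(-1.4) + (0.2)·(2.6) + (3.2)·(-2.4) + (-3.8)·(2.6) + (-1.8)·(-1.4)) / 4 = -17.6/4 = -4.4
  S[C,C] = ((-1.4)·(-1.4) + (2.6)·(2.6) + (-2.4)·(-2.4) + (2.6)·(2.6) + (-1.4)·(-1.4)) / 4 = 23.2/4 = 5.8

S is symmetric (S[j,i] = S[i,j]). Assembling:

S = [[6.7, -0.7, 1.4],
 [-0.7, 8.2, -4.4],
 [1.4, -4.4, 5.8]]


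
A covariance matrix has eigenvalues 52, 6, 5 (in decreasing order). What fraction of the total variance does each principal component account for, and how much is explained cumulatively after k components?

Step 1 — total variance = trace(Sigma) = Σ λ_i = 52 + 6 + 5 = 63.

Step 2 — fraction explained by component i = λ_i / Σ λ:
  PC1: 52/63 = 0.8254
  PC2: 6/63 = 0.0952
  PC3: 5/63 = 0.0794

Step 3 — cumulative fraction after k components = (λ_1 + ... + λ_k) / Σ λ:
  k = 1: 52/63 = 0.8254
  k = 2: (52 + 6)/63 = 58/63 = 0.9206
  k = 3: (52 + 6 + 5)/63 = 63/63 = 1

Summary (fraction, with percent):

explained: PC1 0.8254 (82.54%), PC2 0.0952 (9.52%), PC3 0.0794 (7.94%);  cumulative: 0.8254, 0.9206, 1


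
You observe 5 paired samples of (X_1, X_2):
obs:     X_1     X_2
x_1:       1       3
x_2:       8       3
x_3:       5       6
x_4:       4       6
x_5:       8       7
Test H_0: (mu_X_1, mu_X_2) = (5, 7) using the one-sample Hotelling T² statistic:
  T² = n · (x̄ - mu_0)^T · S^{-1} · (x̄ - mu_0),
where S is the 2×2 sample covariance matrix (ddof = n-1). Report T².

Step 1 — sample mean vector:
  mean(X_1) = (1 + 8 + 5 + 4 + 8) / 5 = 26/5 = 5.2
  mean(X_2) = (3 + 3 + 6 + 6 + 7) / 5 = 25/5 = 5
  x̄ = (5.2, 5),  deviation x̄ - mu_0 = (5.2, 5) - (5, 7) = (0.2, -2).

Step 2 — sample covariance matrix, S[i,j] = (1/(n-1)) · Σ_k (x_{k,i} - mean_i) · (x_{k,j} - mean_j), divisor n-1 = 4:
  S[X_1,X_1] = ((-4.2)·(-4.2) + (2.8)·(2.8) + (-0.2)·(-0.2) + (-1.2)·(-1.2) + (2.8)·(2.8)) / 4 = 34.8/4 = 8.7
  S[X_1,X_2] = ((-4.2)·(-2) + (2.8)·(-2) + (-0.2)·(1) + (-1.2)·(1) + (2.8)·(2)) / 4 = 7/4 = 1.75
  S[X_2,X_2] = ((-2)·(-2) + (-2)·(-2) + (1)·(1) + (1)·(1) + (2)·(2)) / 4 = 14/4 = 3.5
  S = [[8.7, 1.75],
 [1.75, 3.5]].

Step 3 — invert S. det(S) = 8.7·3.5 - (1.75)² = 27.3875.
  S^{-1} = (1/det) · [[d, -b], [-b, a]] = [[0.1278, -0.0639],
 [-0.0639, 0.3177]].

Step 4 — quadratic form (x̄ - mu_0)^T · S^{-1} · (x̄ - mu_0):
  S^{-1} · (x̄ - mu_0) = (0.1534, -0.6481),
  (x̄ - mu_0)^T · [...] = (0.2)·(0.1534) + (-2)·(-0.6481) = 1.3269.

Step 5 — scale by n: T² = 5 · 1.3269 = 6.6344.

T² ≈ 6.6344


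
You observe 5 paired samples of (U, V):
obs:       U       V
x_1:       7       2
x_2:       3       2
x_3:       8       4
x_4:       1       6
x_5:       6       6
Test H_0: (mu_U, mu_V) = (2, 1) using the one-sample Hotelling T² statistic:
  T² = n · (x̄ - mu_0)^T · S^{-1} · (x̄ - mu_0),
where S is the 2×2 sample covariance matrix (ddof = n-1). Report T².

Step 1 — sample mean vector:
  mean(U) = (7 + 3 + 8 + 1 + 6) / 5 = 25/5 = 5
  mean(V) = (2 + 2 + 4 + 6 + 6) / 5 = 20/5 = 4
  x̄ = (5, 4),  deviation x̄ - mu_0 = (5, 4) - (2, 1) = (3, 3).

Step 2 — sample covariance matrix, S[i,j] = (1/(n-1)) · Σ_k (x_{k,i} - mean_i) · (x_{k,j} - mean_j), divisor n-1 = 4:
  S[U,U] = ((2)·(2) + (-2)·(-2) + (3)·(3) + (-4)·(-4) + (1)·(1)) / 4 = 34/4 = 8.5
  S[U,V] = ((2)·(-2) + (-2)·(-2) + (3)·(0) + (-4)·(2) + (1)·(2)) / 4 = -6/4 = -1.5
  S[V,V] = ((-2)·(-2) + (-2)·(-2) + (0)·(0) + (2)·(2) + (2)·(2)) / 4 = 16/4 = 4
  S = [[8.5, -1.5],
 [-1.5, 4]].

Step 3 — invert S. det(S) = 8.5·4 - (-1.5)² = 31.75.
  S^{-1} = (1/det) · [[d, -b], [-b, a]] = [[0.126, 0.0472],
 [0.0472, 0.2677]].

Step 4 — quadratic form (x̄ - mu_0)^T · S^{-1} · (x̄ - mu_0):
  S^{-1} · (x̄ - mu_0) = (0.5197, 0.9449),
  (x̄ - mu_0)^T · [...] = (3)·(0.5197) + (3)·(0.9449) = 4.3937.

Step 5 — scale by n: T² = 5 · 4.3937 = 21.9685.

T² ≈ 21.9685


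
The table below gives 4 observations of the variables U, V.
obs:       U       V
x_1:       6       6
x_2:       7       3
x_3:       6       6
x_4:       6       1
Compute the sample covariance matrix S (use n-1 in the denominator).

Step 1 — column means:
  mean(U) = (6 + 7 + 6 + 6) / 4 = 25/4 = 6.25
  mean(V) = (6 + 3 + 6 + 1) / 4 = 16/4 = 4

Step 2 — sample covariance S[i,j] = (1/(n-1)) · Σ_k (x_{k,i} - mean_i) · (x_{k,j} - mean_j), with n-1 = 3.
  S[U,U] = ((-0.25)·(-0.25) + (0.75)·(0.75) + (-0.25)·(-0.25) + (-0.25)·(-0.25)) / 3 = 0.75/3 = 0.25
  S[U,V] = ((-0.25)·(2) + (0.75)·(-1) + (-0.25)·(2) + (-0.25)·(-3)) / 3 = -1/3 = -0.3333
  S[V,V] = ((2)·(2) + (-1)·(-1) + (2)·(2) + (-3)·(-3)) / 3 = 18/3 = 6

S is symmetric (S[j,i] = S[i,j]). Assembling:

S = [[0.25, -0.3333],
 [-0.3333, 6]]


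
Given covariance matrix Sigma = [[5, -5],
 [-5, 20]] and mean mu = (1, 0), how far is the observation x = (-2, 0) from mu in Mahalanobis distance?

Step 1 — centre the observation: (x - mu) = (-3, 0).

Step 2 — invert Sigma. det(Sigma) = 5·20 - (-5)² = 75.
  Sigma^{-1} = (1/det) · [[d, -b], [-b, a]] = [[0.2667, 0.0667],
 [0.0667, 0.0667]].

Step 3 — form the quadratic (x - mu)^T · Sigma^{-1} · (x - mu):
  Sigma^{-1} · (x - mu) = (-0.8, -0.2).
  (x - mu)^T · [Sigma^{-1} · (x - mu)] = (-3)·(-0.8) + (0)·(-0.2) = 2.4.

Step 4 — take square root: d = √(2.4) ≈ 1.5492.

d(x, mu) = √(2.4) ≈ 1.5492


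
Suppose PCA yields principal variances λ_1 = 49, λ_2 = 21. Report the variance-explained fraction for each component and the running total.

Step 1 — total variance = trace(Sigma) = Σ λ_i = 49 + 21 = 70.

Step 2 — fraction explained by component i = λ_i / Σ λ:
  PC1: 49/70 = 0.7
  PC2: 21/70 = 0.3

Step 3 — cumulative fraction after k components = (λ_1 + ... + λ_k) / Σ λ:
  k = 1: 49/70 = 0.7
  k = 2: (49 + 21)/70 = 70/70 = 1

Summary (fraction, with percent):

explained: PC1 0.7 (70%), PC2 0.3 (30%);  cumulative: 0.7, 1


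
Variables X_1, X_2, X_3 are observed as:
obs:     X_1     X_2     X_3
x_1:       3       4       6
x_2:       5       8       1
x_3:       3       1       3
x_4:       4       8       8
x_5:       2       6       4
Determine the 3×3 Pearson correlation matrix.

Step 1 — column means:
  mean(X_1) = (3 + 5 + 3 + 4 + 2) / 5 = 17/5 = 3.4
  mean(X_2) = (4 + 8 + 1 + 8 + 6) / 5 = 27/5 = 5.4
  mean(X_3) = (6 + 1 + 3 + 8 + 4) / 5 = 22/5 = 4.4

Step 2 — sample variances and covariances s[i,j] = (1/(n-1)) · Σ_k (x_{k,i} - mean_i) · (x_{k,j} - mean_j), with n-1 = 4:
  s[X_1,X_1] = ((-0.4)·(-0.4) + (1.6)·(1.6) + (-0.4)·(-0.4) + (0.6)·(0.6) + (-1.4)·(-1.4)) / 4 = 5.2/4 = 1.3
  s[X_1,X_2] = ((-0.4)·(-1.4) + (1.6)·(2.6) + (-0.4)·(-4.4) + (0.6)·(2.6) + (-1.4)·(0.6)) / 4 = 7.2/4 = 1.8
  s[X_1,X_3] = ((-0.4)·(1.6) + (1.6)·(-3.4) + (-0.4)·(-1.4) + (0.6)·(3.6) + (-1.4)·(-0.4)) / 4 = -2.8/4 = -0.7
  s[X_2,X_2] = ((-1.4)·(-1.4) + (2.6)·(2.6) + (-4.4)·(-4.4) + (2.6)·(2.6) + (0.6)·(0.6)) / 4 = 35.2/4 = 8.8
  s[X_2,X_3] = ((-1.4)·(1.6) + (2.6)·(-3.4) + (-4.4)·(-1.4) + (2.6)·(3.6) + (0.6)·(-0.4)) / 4 = 4.2/4 = 1.05
  s[X_3,X_3] = ((1.6)·(1.6) + (-3.4)·(-3.4) + (-1.4)·(-1.4) + (3.6)·(3.6) + (-0.4)·(-0.4)) / 4 = 29.2/4 = 7.3
  Sample standard deviations s_i = √(s[i,i]):
  s(X_1) = √(1.3) = 1.1402
  s(X_2) = √(8.8) = 2.9665
  s(X_3) = √(7.3) = 2.7019

Step 3 — r_{ij} = s_{ij} / (s_i · s_j):
  r[X_1,X_1] = 1 (diagonal).
  r[X_1,X_2] = 1.8 / (1.1402 · 2.9665) = 1.8 / 3.3823 = 0.5322
  r[X_1,X_3] = -0.7 / (1.1402 · 2.7019) = -0.7 / 3.0806 = -0.2272
  r[X_2,X_2] = 1 (diagonal).
  r[X_2,X_3] = 1.05 / (2.9665 · 2.7019) = 1.05 / 8.015 = 0.131
  r[X_3,X_3] = 1 (diagonal).

R is symmetric with unit diagonal. Assembling:

R = [[1, 0.5322, -0.2272],
 [0.5322, 1, 0.131],
 [-0.2272, 0.131, 1]]


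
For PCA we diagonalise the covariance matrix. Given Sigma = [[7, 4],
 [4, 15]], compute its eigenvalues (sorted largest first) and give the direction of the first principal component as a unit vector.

Step 1 — characteristic polynomial of 2×2 Sigma:
  det(Sigma - λI) = λ² - trace · λ + det = 0.
  trace = 7 + 15 = 22, det = 7·15 - (4)² = 89.
Step 2 — discriminant:
  Δ = trace² - 4·det = 484 - 356 = 128.
Step 3 — eigenvalues:
  λ = (trace ± √Δ)/2 = (22 ± 11.3137)/2,
  λ_1 = 16.6569,  λ_2 = 5.3431.

Step 4 — unit eigenvector for λ_1: solve (Sigma - λ_1 I)v = 0. First row:
  (7 - 16.6569)·v_x + (4)·v_y = 0, i.e. (-9.6569)·v_x + (4)·v_y = 0,
  so v ∝ (b, λ_1 - a) = (4, 9.6569) = u.
  ||u|| = √((4)² + (9.6569)²) = √(109.2548) ≈ 10.4525,
  v_1 = u/||u|| ≈ (0.3827, 0.9239) (||v_1|| = 1).

λ_1 = 16.6569,  λ_2 = 5.3431;  v_1 ≈ (0.3827, 0.9239)


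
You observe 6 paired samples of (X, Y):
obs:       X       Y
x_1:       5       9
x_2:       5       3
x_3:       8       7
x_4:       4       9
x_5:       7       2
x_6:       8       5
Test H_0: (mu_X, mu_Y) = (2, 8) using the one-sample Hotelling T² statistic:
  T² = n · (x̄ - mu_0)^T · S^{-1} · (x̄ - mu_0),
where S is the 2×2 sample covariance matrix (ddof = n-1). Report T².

Step 1 — sample mean vector:
  mean(X) = (5 + 5 + 8 + 4 + 7 + 8) / 6 = 37/6 = 6.1667
  mean(Y) = (9 + 3 + 7 + 9 + 2 + 5) / 6 = 35/6 = 5.8333
  x̄ = (6.1667, 5.8333),  deviation x̄ - mu_0 = (6.1667, 5.8333) - (2, 8) = (4.1667, -2.1667).

Step 2 — sample covariance matrix, S[i,j] = (1/(n-1)) · Σ_k (x_{k,i} - mean_i) · (x_{k,j} - mean_j), divisor n-1 = 5:
  S[X,X] = ((-1.1667)·(-1.1667) + (-1.1667)·(-1.1667) + (1.8333)·(1.8333) + (-2.1667)·(-2.1667) + (0.8333)·(0.8333) + (1.8333)·(1.8333)) / 5 = 14.8333/5 = 2.9667
  S[X,Y] = ((-1.1667)·(3.1667) + (-1.1667)·(-2.8333) + (1.8333)·(1.1667) + (-2.1667)·(3.1667) + (0.8333)·(-3.8333) + (1.8333)·(-0.8333)) / 5 = -9.8333/5 = -1.9667
  S[Y,Y] = ((3.1667)·(3.1667) + (-2.8333)·(-2.8333) + (1.1667)·(1.1667) + (3.1667)·(3.1667) + (-3.8333)·(-3.8333) + (-0.8333)·(-0.8333)) / 5 = 44.8333/5 = 8.9667
  S = [[2.9667, -1.9667],
 [-1.9667, 8.9667]].

Step 3 — invert S. det(S) = 2.9667·8.9667 - (-1.9667)² = 22.7333.
  S^{-1} = (1/det) · [[d, -b], [-b, a]] = [[0.3944, 0.0865],
 [0.0865, 0.1305]].

Step 4 — quadratic form (x̄ - mu_0)^T · S^{-1} · (x̄ - mu_0):
  S^{-1} · (x̄ - mu_0) = (1.456, 0.0777),
  (x̄ - mu_0)^T · [...] = (4.1667)·(1.456) + (-2.1667)·(0.0777) = 5.8983.

Step 5 — scale by n: T² = 6 · 5.8983 = 35.39.

T² ≈ 35.39


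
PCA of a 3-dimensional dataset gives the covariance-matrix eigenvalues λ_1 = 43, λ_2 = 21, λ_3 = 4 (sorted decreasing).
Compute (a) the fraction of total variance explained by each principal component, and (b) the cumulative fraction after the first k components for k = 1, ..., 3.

Step 1 — total variance = trace(Sigma) = Σ λ_i = 43 + 21 + 4 = 68.

Step 2 — fraction explained by component i = λ_i / Σ λ:
  PC1: 43/68 = 0.6324
  PC2: 21/68 = 0.3088
  PC3: 4/68 = 0.0588

Step 3 — cumulative fraction after k components = (λ_1 + ... + λ_k) / Σ λ:
  k = 1: 43/68 = 0.6324
  k = 2: (43 + 21)/68 = 64/68 = 0.9412
  k = 3: (43 + 21 + 4)/68 = 68/68 = 1

Summary (fraction, with percent):

explained: PC1 0.6324 (63.24%), PC2 0.3088 (30.88%), PC3 0.0588 (5.88%);  cumulative: 0.6324, 0.9412, 1


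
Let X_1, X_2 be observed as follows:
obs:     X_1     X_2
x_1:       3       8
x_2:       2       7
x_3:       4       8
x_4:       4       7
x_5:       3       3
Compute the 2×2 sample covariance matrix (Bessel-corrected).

Step 1 — column means:
  mean(X_1) = (3 + 2 + 4 + 4 + 3) / 5 = 16/5 = 3.2
  mean(X_2) = (8 + 7 + 8 + 7 + 3) / 5 = 33/5 = 6.6

Step 2 — sample covariance S[i,j] = (1/(n-1)) · Σ_k (x_{k,i} - mean_i) · (x_{k,j} - mean_j), with n-1 = 4.
  S[X_1,X_1] = ((-0.2)·(-0.2) + (-1.2)·(-1.2) + (0.8)·(0.8) + (0.8)·(0.8) + (-0.2)·(-0.2)) / 4 = 2.8/4 = 0.7
  S[X_1,X_2] = ((-0.2)·(1.4) + (-1.2)·(0.4) + (0.8)·(1.4) + (0.8)·(0.4) + (-0.2)·(-3.6)) / 4 = 1.4/4 = 0.35
  S[X_2,X_2] = ((1.4)·(1.4) + (0.4)·(0.4) + (1.4)·(1.4) + (0.4)·(0.4) + (-3.6)·(-3.6)) / 4 = 17.2/4 = 4.3

S is symmetric (S[j,i] = S[i,j]). Assembling:

S = [[0.7, 0.35],
 [0.35, 4.3]]


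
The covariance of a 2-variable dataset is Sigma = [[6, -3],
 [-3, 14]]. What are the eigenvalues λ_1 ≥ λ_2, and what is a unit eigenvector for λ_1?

Step 1 — characteristic polynomial of 2×2 Sigma:
  det(Sigma - λI) = λ² - trace · λ + det = 0.
  trace = 6 + 14 = 20, det = 6·14 - (-3)² = 75.
Step 2 — discriminant:
  Δ = trace² - 4·det = 400 - 300 = 100.
Step 3 — eigenvalues:
  λ = (trace ± √Δ)/2 = (20 ± 10)/2,
  λ_1 = 15,  λ_2 = 5.

Step 4 — unit eigenvector for λ_1: solve (Sigma - λ_1 I)v = 0. First row:
  (6 - 15)·v_x + (-3)·v_y = 0, i.e. (-9)·v_x + (-3)·v_y = 0,
  so v ∝ (b, λ_1 - a) = (-3, 9); multiply by -1 so the first entry is positive: u = (3, -9).
  ||u|| = √((3)² + (-9)²) = √(90) ≈ 9.4868,
  v_1 = u/||u|| ≈ (0.3162, -0.9487) (||v_1|| = 1).

λ_1 = 15,  λ_2 = 5;  v_1 ≈ (0.3162, -0.9487)


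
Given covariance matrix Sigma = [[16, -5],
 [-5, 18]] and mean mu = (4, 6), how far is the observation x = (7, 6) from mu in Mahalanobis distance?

Step 1 — centre the observation: (x - mu) = (3, 0).

Step 2 — invert Sigma. det(Sigma) = 16·18 - (-5)² = 263.
  Sigma^{-1} = (1/det) · [[d, -b], [-b, a]] = [[0.0684, 0.019],
 [0.019, 0.0608]].

Step 3 — form the quadratic (x - mu)^T · Sigma^{-1} · (x - mu):
  Sigma^{-1} · (x - mu) = (0.2053, 0.057).
  (x - mu)^T · [Sigma^{-1} · (x - mu)] = (3)·(0.2053) + (0)·(0.057) = 0.616.

Step 4 — take square root: d = √(0.616) ≈ 0.7848.

d(x, mu) = √(0.616) ≈ 0.7848


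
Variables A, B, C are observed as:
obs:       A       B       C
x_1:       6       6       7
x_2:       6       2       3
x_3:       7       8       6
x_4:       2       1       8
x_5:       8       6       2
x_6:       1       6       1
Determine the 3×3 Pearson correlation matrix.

Step 1 — column means:
  mean(A) = (6 + 6 + 7 + 2 + 8 + 1) / 6 = 30/6 = 5
  mean(B) = (6 + 2 + 8 + 1 + 6 + 6) / 6 = 29/6 = 4.8333
  mean(C) = (7 + 3 + 6 + 8 + 2 + 1) / 6 = 27/6 = 4.5

Step 2 — sample variances and covariances s[i,j] = (1/(n-1)) · Σ_k (x_{k,i} - mean_i) · (x_{k,j} - mean_j), with n-1 = 5:
  s[A,A] = ((1)·(1) + (1)·(1) + (2)·(2) + (-3)·(-3) + (3)·(3) + (-4)·(-4)) / 5 = 40/5 = 8
  s[A,B] = ((1)·(1.1667) + (1)·(-2.8333) + (2)·(3.1667) + (-3)·(-3.8333) + (3)·(1.1667) + (-4)·(1.1667)) / 5 = 15/5 = 3
  s[A,C] = ((1)·(2.5) + (1)·(-1.5) + (2)·(1.5) + (-3)·(3.5) + (3)·(-2.5) + (-4)·(-3.5)) / 5 = 0/5 = 0
  s[B,B] = ((1.1667)·(1.1667) + (-2.8333)·(-2.8333) + (3.1667)·(3.1667) + (-3.8333)·(-3.8333) + (1.1667)·(1.1667) + (1.1667)·(1.1667)) / 5 = 36.8333/5 = 7.3667
  s[B,C] = ((1.1667)·(2.5) + (-2.8333)·(-1.5) + (3.1667)·(1.5) + (-3.8333)·(3.5) + (1.1667)·(-2.5) + (1.1667)·(-3.5)) / 5 = -8.5/5 = -1.7
  s[C,C] = ((2.5)·(2.5) + (-1.5)·(-1.5) + (1.5)·(1.5) + (3.5)·(3.5) + (-2.5)·(-2.5) + (-3.5)·(-3.5)) / 5 = 41.5/5 = 8.3
  Sample standard deviations s_i = √(s[i,i]):
  s(A) = √(8) = 2.8284
  s(B) = √(7.3667) = 2.7142
  s(C) = √(8.3) = 2.881

Step 3 — r_{ij} = s_{ij} / (s_i · s_j):
  r[A,A] = 1 (diagonal).
  r[A,B] = 3 / (2.8284 · 2.7142) = 3 / 7.6768 = 0.3908
  r[A,C] = 0 / (2.8284 · 2.881) = 0 / 8.1486 = 0
  r[B,B] = 1 (diagonal).
  r[B,C] = -1.7 / (2.7142 · 2.881) = -1.7 / 7.8194 = -0.2174
  r[C,C] = 1 (diagonal).

R is symmetric with unit diagonal. Assembling:

R = [[1, 0.3908, 0],
 [0.3908, 1, -0.2174],
 [0, -0.2174, 1]]


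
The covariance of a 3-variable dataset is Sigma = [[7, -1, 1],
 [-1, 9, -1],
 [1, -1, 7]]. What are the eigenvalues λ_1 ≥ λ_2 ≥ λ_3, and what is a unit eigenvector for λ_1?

Step 1 — characteristic polynomial p(λ) = det(λI - Sigma) = λ³ - tr·λ² + c_1·λ - det, where tr = trace, c_1 = sum of the principal 2×2 minors, det = det(Sigma):
  tr = 7 + 9 + 7 = 23,
  c_1 = (7·9 - (-1)²) + (7·7 - (1)²) + (9·7 - (-1)²) = 62 + 48 + 62 = 172,
  det = 7·(9·7 - (-1)²) - (-1)·((-1)·7 - (-1)·(1)) + (1)·((-1)·(-1) - 9·(1)) = 7·(62) - (-1)·(-6) + (1)·(-8) = 420.
  So p(λ) = λ³ - 23λ² + 172λ - 420.
Step 2 — look for an integer root (rational root theorem: any rational root is an integer divisor of 420). Testing λ = 6:
  p(6) = 216 - 828 + 1032 - 420 = 0  ✓
  Dividing out (λ - 6): p(λ) = (λ - 6)(λ² - 17λ + 70).
Step 3 — remaining eigenvalues from the quadratic λ² - 17λ + 70 = 0:
  Δ = 17² - 4·70 = 289 - 280 = 9,  λ = (17 ± √9)/2 = (17 ± 3)/2 = 10 or 7.
  Sorted: λ_1 = 10,  λ_2 = 7,  λ_3 = 6  (check: sum = 23 = tr ✓).

Step 4 — unit eigenvector for λ_1 = 10: v spans the null space of (Sigma - λ_1 I), whose rows are
  r_1 = (-3, -1, 1),  r_2 = (-1, -1, -1),  r_3 = (1, -1, -3).
  v is orthogonal to every row, so take v ∝ r_1 × r_2 = ((-1)·(-1) - (1)·(-1), (1)·(-1) - (-3)·(-1), (-3)·(-1) - (-1)·(-1)) = (2, -4, 2).
  Rescale (divide by 2): u = (1, -2, 1).
  ||u|| = √((1)² + (-2)² + (1)²) = √(6) ≈ 2.4495,  v_1 = u/||u|| ≈ (0.4082, -0.8165, 0.4082) (||v_1|| = 1).

λ_1 = 10,  λ_2 = 7,  λ_3 = 6;  v_1 ≈ (0.4082, -0.8165, 0.4082)


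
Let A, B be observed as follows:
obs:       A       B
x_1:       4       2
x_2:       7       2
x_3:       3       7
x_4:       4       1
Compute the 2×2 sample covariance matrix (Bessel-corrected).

Step 1 — column means:
  mean(A) = (4 + 7 + 3 + 4) / 4 = 18/4 = 4.5
  mean(B) = (2 + 2 + 7 + 1) / 4 = 12/4 = 3

Step 2 — sample covariance S[i,j] = (1/(n-1)) · Σ_k (x_{k,i} - mean_i) · (x_{k,j} - mean_j), with n-1 = 3.
  S[A,A] = ((-0.5)·(-0.5) + (2.5)·(2.5) + (-1.5)·(-1.5) + (-0.5)·(-0.5)) / 3 = 9/3 = 3
  S[A,B] = ((-0.5)·(-1) + (2.5)·(-1) + (-1.5)·(4) + (-0.5)·(-2)) / 3 = -7/3 = -2.3333
  S[B,B] = ((-1)·(-1) + (-1)·(-1) + (4)·(4) + (-2)·(-2)) / 3 = 22/3 = 7.3333

S is symmetric (S[j,i] = S[i,j]). Assembling:

S = [[3, -2.3333],
 [-2.3333, 7.3333]]
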